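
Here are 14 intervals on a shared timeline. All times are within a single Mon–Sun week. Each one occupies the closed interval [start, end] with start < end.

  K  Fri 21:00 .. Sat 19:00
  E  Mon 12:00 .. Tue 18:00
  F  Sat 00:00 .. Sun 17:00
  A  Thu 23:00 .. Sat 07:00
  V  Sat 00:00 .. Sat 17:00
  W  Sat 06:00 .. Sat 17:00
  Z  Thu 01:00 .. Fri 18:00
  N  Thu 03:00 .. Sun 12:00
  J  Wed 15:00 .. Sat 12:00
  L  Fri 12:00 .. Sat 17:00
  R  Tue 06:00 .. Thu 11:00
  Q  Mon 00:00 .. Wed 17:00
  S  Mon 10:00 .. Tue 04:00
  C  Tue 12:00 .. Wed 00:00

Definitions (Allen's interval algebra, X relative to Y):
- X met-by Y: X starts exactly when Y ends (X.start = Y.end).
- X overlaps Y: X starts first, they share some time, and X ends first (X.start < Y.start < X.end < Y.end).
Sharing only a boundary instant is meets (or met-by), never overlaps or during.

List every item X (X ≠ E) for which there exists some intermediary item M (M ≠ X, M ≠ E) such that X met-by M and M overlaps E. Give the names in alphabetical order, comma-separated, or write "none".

none

Target E = [Mon 12:00, Tue 18:00].
Intermediaries M with M overlaps E: S.
Via S — items with X met-by S: none.
Union: none.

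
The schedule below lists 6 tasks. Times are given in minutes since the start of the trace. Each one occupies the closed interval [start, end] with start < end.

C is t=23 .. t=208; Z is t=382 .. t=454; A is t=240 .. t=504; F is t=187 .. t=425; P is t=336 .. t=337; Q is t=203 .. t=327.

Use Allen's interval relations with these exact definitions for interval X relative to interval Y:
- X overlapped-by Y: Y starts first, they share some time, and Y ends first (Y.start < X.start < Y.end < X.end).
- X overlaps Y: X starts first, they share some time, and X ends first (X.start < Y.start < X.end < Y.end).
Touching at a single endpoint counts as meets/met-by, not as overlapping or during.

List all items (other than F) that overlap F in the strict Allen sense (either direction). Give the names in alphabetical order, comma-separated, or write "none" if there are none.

A, C, Z

Target F = [t=187, t=425].
A [t=240, t=504] → overlapped-by → yes.
C [t=23, t=208] → overlaps → yes.
P [t=336, t=337] → during → no.
Q [t=203, t=327] → during → no.
Z [t=382, t=454] → overlapped-by → yes.
Result: A, C, Z.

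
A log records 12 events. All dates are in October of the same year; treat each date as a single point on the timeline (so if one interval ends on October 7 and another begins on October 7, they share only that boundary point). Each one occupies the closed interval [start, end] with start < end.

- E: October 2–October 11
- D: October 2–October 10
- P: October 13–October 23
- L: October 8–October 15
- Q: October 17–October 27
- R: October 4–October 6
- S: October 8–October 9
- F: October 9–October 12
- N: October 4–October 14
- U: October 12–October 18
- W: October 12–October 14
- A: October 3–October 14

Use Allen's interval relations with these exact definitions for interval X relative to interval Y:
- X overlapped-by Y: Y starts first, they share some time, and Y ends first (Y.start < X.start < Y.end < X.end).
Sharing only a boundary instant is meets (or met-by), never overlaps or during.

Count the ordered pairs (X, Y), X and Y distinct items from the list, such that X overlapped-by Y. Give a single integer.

20

Checking all 132 ordered pairs for relation 'overlapped-by'; matching pairs in alphabetical order:
(A, D): A overlapped-by D ✓
(A, E): A overlapped-by E ✓
(F, D): F overlapped-by D ✓
(F, E): F overlapped-by E ✓
(L, A): L overlapped-by A ✓
(L, D): L overlapped-by D ✓
(L, E): L overlapped-by E ✓
(L, N): L overlapped-by N ✓
(N, D): N overlapped-by D ✓
(N, E): N overlapped-by E ✓
(P, A): P overlapped-by A ✓
(P, L): P overlapped-by L ✓
(P, N): P overlapped-by N ✓
(P, U): P overlapped-by U ✓
(P, W): P overlapped-by W ✓
(Q, P): Q overlapped-by P ✓
(Q, U): Q overlapped-by U ✓
(U, A): U overlapped-by A ✓
(U, L): U overlapped-by L ✓
(U, N): U overlapped-by N ✓
Count: 20.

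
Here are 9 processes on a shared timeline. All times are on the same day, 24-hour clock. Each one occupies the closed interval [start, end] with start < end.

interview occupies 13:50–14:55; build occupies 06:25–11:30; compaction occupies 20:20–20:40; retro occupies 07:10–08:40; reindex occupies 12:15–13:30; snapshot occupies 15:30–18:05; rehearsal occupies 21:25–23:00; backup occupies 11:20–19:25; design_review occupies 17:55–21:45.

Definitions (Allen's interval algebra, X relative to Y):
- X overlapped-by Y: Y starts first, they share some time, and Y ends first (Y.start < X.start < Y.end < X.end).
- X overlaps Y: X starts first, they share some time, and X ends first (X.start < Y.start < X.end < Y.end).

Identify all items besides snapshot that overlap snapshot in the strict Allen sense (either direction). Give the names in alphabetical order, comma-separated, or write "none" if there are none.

Target snapshot = [15:30, 18:05].
backup [11:20, 19:25] → contains → no.
build [06:25, 11:30] → before → no.
compaction [20:20, 20:40] → after → no.
design_review [17:55, 21:45] → overlapped-by → yes.
interview [13:50, 14:55] → before → no.
rehearsal [21:25, 23:00] → after → no.
reindex [12:15, 13:30] → before → no.
retro [07:10, 08:40] → before → no.
Result: design_review.

design_review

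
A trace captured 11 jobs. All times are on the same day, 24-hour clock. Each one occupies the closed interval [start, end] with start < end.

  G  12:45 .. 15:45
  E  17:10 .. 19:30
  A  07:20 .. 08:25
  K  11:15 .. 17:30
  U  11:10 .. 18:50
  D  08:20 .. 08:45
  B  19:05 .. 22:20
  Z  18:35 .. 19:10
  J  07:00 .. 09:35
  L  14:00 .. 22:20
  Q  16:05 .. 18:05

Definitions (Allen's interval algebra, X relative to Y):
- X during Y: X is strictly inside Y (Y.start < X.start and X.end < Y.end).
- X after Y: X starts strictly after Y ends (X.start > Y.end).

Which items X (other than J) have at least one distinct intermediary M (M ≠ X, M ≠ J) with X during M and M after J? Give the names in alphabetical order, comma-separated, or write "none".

E, G, K, Q, Z

Target J = [07:00, 09:35].
Intermediaries M with M after J: B, E, G, K, L, Q, U, Z.
Via B — items with X during B: none.
Via E — items with X during E: Z.
Via G — items with X during G: none.
Via K — items with X during K: G.
Via L — items with X during L: E, Q, Z.
Via Q — items with X during Q: none.
Via U — items with X during U: G, K, Q.
Via Z — items with X during Z: none.
Union: E, G, K, Q, Z.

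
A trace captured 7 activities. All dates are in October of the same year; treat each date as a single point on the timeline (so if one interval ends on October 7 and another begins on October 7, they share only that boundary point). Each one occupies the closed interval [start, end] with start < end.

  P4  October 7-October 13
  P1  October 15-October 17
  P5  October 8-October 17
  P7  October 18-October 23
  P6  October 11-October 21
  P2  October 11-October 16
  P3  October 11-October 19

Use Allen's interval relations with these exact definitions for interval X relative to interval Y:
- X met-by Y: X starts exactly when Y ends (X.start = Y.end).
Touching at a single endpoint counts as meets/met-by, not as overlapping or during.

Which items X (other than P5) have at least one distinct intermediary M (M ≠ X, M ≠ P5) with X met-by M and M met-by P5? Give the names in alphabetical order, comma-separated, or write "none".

Target P5 = [October 8, October 17].
Intermediaries M with M met-by P5: none.
Union: none.

none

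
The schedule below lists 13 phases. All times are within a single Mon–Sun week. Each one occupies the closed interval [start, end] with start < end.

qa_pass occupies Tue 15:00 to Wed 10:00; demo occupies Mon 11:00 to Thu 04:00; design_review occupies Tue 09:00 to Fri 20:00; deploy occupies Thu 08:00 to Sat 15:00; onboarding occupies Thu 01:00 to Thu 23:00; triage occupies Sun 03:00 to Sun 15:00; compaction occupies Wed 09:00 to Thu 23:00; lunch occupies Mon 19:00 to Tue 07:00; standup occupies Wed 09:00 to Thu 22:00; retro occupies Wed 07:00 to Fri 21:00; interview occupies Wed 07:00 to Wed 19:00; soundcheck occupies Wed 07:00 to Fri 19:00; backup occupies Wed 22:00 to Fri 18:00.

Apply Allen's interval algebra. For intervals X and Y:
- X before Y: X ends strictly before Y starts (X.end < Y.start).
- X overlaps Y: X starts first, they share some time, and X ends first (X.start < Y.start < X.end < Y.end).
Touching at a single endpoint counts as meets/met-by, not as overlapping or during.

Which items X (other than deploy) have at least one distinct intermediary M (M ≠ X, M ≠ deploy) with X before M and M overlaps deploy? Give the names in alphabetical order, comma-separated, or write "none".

interview, lunch, qa_pass

Target deploy = [Thu 08:00, Sat 15:00].
Intermediaries M with M overlaps deploy: backup, compaction, design_review, onboarding, retro, soundcheck, standup.
Via backup — items with X before backup: interview, lunch, qa_pass.
Via compaction — items with X before compaction: lunch.
Via design_review — items with X before design_review: lunch.
Via onboarding — items with X before onboarding: interview, lunch, qa_pass.
Via retro — items with X before retro: lunch.
Via soundcheck — items with X before soundcheck: lunch.
Via standup — items with X before standup: lunch.
Union: interview, lunch, qa_pass.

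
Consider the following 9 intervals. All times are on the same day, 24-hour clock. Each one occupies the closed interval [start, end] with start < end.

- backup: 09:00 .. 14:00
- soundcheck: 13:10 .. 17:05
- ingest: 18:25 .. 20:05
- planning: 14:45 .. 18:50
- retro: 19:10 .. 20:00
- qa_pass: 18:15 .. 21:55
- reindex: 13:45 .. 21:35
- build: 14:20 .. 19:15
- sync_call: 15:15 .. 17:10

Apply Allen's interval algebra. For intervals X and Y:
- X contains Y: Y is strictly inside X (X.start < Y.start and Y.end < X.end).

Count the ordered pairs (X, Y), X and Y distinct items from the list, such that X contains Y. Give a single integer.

Checking all 72 ordered pairs for relation 'contains'; matching pairs in alphabetical order:
(build, planning): build contains planning ✓
(build, sync_call): build contains sync_call ✓
(ingest, retro): ingest contains retro ✓
(planning, sync_call): planning contains sync_call ✓
(qa_pass, ingest): qa_pass contains ingest ✓
(qa_pass, retro): qa_pass contains retro ✓
(reindex, build): reindex contains build ✓
(reindex, ingest): reindex contains ingest ✓
(reindex, planning): reindex contains planning ✓
(reindex, retro): reindex contains retro ✓
(reindex, sync_call): reindex contains sync_call ✓
Count: 11.

11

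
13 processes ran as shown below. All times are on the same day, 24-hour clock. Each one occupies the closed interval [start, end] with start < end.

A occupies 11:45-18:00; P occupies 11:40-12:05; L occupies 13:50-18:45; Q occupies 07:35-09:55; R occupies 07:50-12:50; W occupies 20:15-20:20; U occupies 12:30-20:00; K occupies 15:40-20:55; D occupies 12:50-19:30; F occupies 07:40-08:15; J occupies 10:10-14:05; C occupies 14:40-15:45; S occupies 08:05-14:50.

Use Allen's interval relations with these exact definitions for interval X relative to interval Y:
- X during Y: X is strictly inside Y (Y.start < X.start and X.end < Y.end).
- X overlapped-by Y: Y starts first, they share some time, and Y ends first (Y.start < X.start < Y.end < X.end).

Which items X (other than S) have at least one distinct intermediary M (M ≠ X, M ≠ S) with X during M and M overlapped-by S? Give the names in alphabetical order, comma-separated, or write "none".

C, D, L

Target S = [08:05, 14:50].
Intermediaries M with M overlapped-by S: A, C, D, L, U.
Via A — items with X during A: C.
Via C — items with X during C: none.
Via D — items with X during D: C, L.
Via L — items with X during L: C.
Via U — items with X during U: C, D, L.
Union: C, D, L.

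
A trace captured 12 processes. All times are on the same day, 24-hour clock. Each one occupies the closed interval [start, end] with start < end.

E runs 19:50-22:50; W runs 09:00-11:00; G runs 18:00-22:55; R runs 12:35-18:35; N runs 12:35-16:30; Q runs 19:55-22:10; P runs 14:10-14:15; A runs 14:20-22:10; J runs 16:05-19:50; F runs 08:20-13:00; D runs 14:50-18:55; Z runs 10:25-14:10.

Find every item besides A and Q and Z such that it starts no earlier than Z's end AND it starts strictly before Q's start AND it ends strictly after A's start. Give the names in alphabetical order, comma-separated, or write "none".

Conditions: its start is no earlier than Z's end (X.start >= 14:10) AND its start is strictly before Q's start (X.start < 19:55) AND its end is strictly after A's start (X.end > 14:20).
D: start 14:50 >= 14:10? ✓; start 14:50 < 19:55? ✓; end 18:55 > 14:20? ✓ → yes.
E: start 19:50 >= 14:10? ✓; start 19:50 < 19:55? ✓; end 22:50 > 14:20? ✓ → yes.
F: start 08:20 >= 14:10? ✗; start 08:20 < 19:55? ✓; end 13:00 > 14:20? ✗ → no.
G: start 18:00 >= 14:10? ✓; start 18:00 < 19:55? ✓; end 22:55 > 14:20? ✓ → yes.
J: start 16:05 >= 14:10? ✓; start 16:05 < 19:55? ✓; end 19:50 > 14:20? ✓ → yes.
N: start 12:35 >= 14:10? ✗; start 12:35 < 19:55? ✓; end 16:30 > 14:20? ✓ → no.
P: start 14:10 >= 14:10? ✓; start 14:10 < 19:55? ✓; end 14:15 > 14:20? ✗ → no.
R: start 12:35 >= 14:10? ✗; start 12:35 < 19:55? ✓; end 18:35 > 14:20? ✓ → no.
W: start 09:00 >= 14:10? ✗; start 09:00 < 19:55? ✓; end 11:00 > 14:20? ✗ → no.
Result: D, E, G, J.

D, E, G, J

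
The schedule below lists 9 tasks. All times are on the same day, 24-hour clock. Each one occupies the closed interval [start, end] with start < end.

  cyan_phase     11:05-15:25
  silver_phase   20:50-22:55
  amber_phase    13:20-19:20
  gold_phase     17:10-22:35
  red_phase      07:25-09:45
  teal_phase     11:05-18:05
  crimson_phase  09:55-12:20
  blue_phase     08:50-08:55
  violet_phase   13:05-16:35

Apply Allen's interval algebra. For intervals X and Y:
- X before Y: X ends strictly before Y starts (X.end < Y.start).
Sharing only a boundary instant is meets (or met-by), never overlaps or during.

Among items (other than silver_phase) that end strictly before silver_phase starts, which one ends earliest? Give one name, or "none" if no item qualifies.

Target silver_phase = [20:50, 22:55].
amber_phase [13:20, 19:20] → before → candidate.
blue_phase [08:50, 08:55] → before → candidate.
crimson_phase [09:55, 12:20] → before → candidate.
cyan_phase [11:05, 15:25] → before → candidate.
gold_phase [17:10, 22:35] → overlaps → excluded.
red_phase [07:25, 09:45] → before → candidate.
teal_phase [11:05, 18:05] → before → candidate.
violet_phase [13:05, 16:35] → before → candidate.
Among candidates, earliest end is 08:55 → blue_phase.

blue_phase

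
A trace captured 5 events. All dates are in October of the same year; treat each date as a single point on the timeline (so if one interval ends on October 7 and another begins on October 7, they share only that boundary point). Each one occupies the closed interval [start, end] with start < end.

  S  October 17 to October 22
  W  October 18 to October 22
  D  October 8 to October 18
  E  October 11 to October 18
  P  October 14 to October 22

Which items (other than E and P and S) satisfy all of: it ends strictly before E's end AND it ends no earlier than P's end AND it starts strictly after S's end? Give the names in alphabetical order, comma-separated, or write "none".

none

Conditions: its end is strictly before E's end (X.end < October 18) AND its end is no earlier than P's end (X.end >= October 22) AND its start is strictly after S's end (X.start > October 22).
D: end October 18 < October 18? ✗; end October 18 >= October 22? ✗; start October 8 > October 22? ✗ → no.
W: end October 22 < October 18? ✗; end October 22 >= October 22? ✓; start October 18 > October 22? ✗ → no.
Result: none.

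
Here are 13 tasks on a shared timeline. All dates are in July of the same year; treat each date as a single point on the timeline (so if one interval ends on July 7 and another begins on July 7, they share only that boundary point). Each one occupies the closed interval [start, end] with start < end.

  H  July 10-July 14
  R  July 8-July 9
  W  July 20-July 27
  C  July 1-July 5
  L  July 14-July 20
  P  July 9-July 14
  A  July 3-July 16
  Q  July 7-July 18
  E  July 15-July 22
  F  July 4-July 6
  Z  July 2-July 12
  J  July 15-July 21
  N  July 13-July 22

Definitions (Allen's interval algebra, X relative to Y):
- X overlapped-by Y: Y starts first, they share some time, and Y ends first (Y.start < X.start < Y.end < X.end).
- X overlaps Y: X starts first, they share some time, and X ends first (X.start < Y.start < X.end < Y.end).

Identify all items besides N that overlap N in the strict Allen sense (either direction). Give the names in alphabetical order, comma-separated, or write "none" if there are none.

A, H, P, Q, W

Target N = [July 13, July 22].
A [July 3, July 16] → overlaps → yes.
C [July 1, July 5] → before → no.
E [July 15, July 22] → finishes → no.
F [July 4, July 6] → before → no.
H [July 10, July 14] → overlaps → yes.
J [July 15, July 21] → during → no.
L [July 14, July 20] → during → no.
P [July 9, July 14] → overlaps → yes.
Q [July 7, July 18] → overlaps → yes.
R [July 8, July 9] → before → no.
W [July 20, July 27] → overlapped-by → yes.
Z [July 2, July 12] → before → no.
Result: A, H, P, Q, W.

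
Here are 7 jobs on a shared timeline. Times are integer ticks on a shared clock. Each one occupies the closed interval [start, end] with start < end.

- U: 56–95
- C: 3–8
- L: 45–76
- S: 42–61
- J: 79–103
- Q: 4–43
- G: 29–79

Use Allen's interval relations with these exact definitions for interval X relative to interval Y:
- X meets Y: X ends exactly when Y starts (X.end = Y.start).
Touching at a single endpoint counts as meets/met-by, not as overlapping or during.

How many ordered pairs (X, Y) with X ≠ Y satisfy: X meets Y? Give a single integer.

1

Checking all 42 ordered pairs for relation 'meets'; matching pairs in alphabetical order:
(G, J): G meets J ✓
Count: 1.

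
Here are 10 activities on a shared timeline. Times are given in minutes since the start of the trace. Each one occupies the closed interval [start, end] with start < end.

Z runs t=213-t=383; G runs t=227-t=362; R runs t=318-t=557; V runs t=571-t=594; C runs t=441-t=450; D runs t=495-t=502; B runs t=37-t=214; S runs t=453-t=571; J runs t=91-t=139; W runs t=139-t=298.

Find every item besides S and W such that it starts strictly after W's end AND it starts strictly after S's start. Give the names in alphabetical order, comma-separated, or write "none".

Conditions: its start is strictly after W's end (X.start > t=298) AND its start is strictly after S's start (X.start > t=453).
B: start t=37 > t=298? ✗; start t=37 > t=453? ✗ → no.
C: start t=441 > t=298? ✓; start t=441 > t=453? ✗ → no.
D: start t=495 > t=298? ✓; start t=495 > t=453? ✓ → yes.
G: start t=227 > t=298? ✗; start t=227 > t=453? ✗ → no.
J: start t=91 > t=298? ✗; start t=91 > t=453? ✗ → no.
R: start t=318 > t=298? ✓; start t=318 > t=453? ✗ → no.
V: start t=571 > t=298? ✓; start t=571 > t=453? ✓ → yes.
Z: start t=213 > t=298? ✗; start t=213 > t=453? ✗ → no.
Result: D, V.

D, V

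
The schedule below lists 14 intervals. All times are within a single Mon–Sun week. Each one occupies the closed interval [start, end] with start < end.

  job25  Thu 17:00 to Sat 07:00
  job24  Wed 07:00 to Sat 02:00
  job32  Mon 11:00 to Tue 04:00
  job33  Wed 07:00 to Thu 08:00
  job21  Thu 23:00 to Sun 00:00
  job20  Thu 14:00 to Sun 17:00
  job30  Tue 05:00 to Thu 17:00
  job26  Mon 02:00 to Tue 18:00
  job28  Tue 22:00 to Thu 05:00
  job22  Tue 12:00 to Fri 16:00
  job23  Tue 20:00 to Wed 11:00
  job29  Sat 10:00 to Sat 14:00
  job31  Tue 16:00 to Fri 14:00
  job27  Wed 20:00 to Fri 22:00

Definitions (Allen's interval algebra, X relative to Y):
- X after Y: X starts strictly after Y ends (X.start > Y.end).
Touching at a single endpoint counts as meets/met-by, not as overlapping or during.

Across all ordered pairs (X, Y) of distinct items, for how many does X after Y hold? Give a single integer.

Checking all 182 ordered pairs for relation 'after'; matching pairs in alphabetical order:
(job20, job23): job20 after job23 ✓
(job20, job26): job20 after job26 ✓
(job20, job28): job20 after job28 ✓
(job20, job32): job20 after job32 ✓
(job20, job33): job20 after job33 ✓
(job21, job23): job21 after job23 ✓
(job21, job26): job21 after job26 ✓
(job21, job28): job21 after job28 ✓
(job21, job30): job21 after job30 ✓
(job21, job32): job21 after job32 ✓
(job21, job33): job21 after job33 ✓
(job22, job32): job22 after job32 ✓
(job23, job26): job23 after job26 ✓
(job23, job32): job23 after job32 ✓
(job24, job26): job24 after job26 ✓
(job24, job32): job24 after job32 ✓
(job25, job23): job25 after job23 ✓
(job25, job26): job25 after job26 ✓
(job25, job28): job25 after job28 ✓
(job25, job32): job25 after job32 ✓
(job25, job33): job25 after job33 ✓
(job27, job23): job27 after job23 ✓
(job27, job26): job27 after job26 ✓
(job27, job32): job27 after job32 ✓
... plus 17 further pairs not listed.
Count: 41.

41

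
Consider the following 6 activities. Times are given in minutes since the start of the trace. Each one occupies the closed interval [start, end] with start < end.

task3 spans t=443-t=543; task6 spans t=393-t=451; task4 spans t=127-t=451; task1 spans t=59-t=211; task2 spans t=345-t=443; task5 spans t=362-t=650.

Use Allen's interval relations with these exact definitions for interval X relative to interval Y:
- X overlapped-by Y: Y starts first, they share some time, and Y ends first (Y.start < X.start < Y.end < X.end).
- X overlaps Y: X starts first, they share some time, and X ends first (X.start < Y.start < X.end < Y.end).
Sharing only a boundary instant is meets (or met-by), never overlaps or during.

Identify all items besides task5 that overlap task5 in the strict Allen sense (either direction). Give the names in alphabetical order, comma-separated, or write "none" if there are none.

Target task5 = [t=362, t=650].
task1 [t=59, t=211] → before → no.
task2 [t=345, t=443] → overlaps → yes.
task3 [t=443, t=543] → during → no.
task4 [t=127, t=451] → overlaps → yes.
task6 [t=393, t=451] → during → no.
Result: task2, task4.

task2, task4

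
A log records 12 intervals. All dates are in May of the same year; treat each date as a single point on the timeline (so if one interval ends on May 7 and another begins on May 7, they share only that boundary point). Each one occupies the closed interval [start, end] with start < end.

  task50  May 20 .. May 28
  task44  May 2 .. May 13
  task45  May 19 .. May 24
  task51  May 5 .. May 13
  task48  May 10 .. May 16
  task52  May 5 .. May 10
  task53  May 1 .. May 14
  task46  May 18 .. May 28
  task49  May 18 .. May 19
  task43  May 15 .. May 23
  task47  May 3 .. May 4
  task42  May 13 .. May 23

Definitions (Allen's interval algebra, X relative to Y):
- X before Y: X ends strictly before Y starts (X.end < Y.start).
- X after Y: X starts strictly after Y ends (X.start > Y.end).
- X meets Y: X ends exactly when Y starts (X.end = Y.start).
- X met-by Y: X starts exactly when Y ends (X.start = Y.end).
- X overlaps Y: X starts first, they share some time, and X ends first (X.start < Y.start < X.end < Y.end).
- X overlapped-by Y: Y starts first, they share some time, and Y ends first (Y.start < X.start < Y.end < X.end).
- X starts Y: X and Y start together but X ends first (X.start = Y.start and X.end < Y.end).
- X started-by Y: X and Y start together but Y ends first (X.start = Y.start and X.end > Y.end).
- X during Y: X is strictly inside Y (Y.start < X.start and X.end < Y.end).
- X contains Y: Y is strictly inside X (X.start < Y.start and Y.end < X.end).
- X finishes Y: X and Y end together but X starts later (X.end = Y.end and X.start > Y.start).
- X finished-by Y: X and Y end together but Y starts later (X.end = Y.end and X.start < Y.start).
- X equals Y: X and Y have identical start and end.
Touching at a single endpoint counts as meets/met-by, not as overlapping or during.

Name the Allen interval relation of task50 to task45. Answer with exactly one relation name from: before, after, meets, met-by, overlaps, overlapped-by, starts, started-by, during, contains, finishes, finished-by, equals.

overlapped-by

task50 = [May 20, May 28]; task45 = [May 19, May 24].
Compare endpoints: task50.start > task45.start, task50.start < task45.end, task50.end > task45.start, task50.end > task45.end.
That pattern is 'overlapped-by'.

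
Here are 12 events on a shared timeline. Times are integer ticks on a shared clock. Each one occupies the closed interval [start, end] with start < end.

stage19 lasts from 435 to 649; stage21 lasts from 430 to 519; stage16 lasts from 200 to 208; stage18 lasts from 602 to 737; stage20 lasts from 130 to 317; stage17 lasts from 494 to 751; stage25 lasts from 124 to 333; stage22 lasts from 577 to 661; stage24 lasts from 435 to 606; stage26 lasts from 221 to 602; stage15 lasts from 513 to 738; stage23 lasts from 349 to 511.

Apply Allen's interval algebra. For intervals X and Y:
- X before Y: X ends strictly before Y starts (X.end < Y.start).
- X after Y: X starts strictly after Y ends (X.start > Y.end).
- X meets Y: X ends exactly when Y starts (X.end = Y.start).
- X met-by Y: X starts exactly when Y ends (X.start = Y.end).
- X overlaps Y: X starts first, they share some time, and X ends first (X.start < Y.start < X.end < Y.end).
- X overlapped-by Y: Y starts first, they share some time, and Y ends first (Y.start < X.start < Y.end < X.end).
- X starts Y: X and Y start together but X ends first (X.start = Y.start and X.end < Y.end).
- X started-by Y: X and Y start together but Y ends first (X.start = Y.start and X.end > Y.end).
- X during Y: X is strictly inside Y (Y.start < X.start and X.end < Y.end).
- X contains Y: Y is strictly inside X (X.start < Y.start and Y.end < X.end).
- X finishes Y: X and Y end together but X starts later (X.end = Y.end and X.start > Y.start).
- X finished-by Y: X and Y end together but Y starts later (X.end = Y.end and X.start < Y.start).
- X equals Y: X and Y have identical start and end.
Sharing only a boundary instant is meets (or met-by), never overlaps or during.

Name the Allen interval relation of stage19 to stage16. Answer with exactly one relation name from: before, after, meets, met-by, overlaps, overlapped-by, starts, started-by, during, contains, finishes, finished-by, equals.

after

stage19 = [435, 649]; stage16 = [200, 208].
Compare endpoints: stage19.start > stage16.start, stage19.start > stage16.end, stage19.end > stage16.start, stage19.end > stage16.end.
That pattern is 'after'.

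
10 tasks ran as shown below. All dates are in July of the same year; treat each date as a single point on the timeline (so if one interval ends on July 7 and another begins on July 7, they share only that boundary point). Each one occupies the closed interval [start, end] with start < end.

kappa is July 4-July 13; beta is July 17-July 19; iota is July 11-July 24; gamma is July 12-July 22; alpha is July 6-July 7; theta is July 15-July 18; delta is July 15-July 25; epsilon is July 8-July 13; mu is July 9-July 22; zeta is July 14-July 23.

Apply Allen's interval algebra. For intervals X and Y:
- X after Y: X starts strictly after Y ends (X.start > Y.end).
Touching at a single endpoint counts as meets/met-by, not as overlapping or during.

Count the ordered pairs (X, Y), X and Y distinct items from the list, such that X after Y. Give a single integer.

16

Checking all 90 ordered pairs for relation 'after'; matching pairs in alphabetical order:
(beta, alpha): beta after alpha ✓
(beta, epsilon): beta after epsilon ✓
(beta, kappa): beta after kappa ✓
(delta, alpha): delta after alpha ✓
(delta, epsilon): delta after epsilon ✓
(delta, kappa): delta after kappa ✓
(epsilon, alpha): epsilon after alpha ✓
(gamma, alpha): gamma after alpha ✓
(iota, alpha): iota after alpha ✓
(mu, alpha): mu after alpha ✓
(theta, alpha): theta after alpha ✓
(theta, epsilon): theta after epsilon ✓
(theta, kappa): theta after kappa ✓
(zeta, alpha): zeta after alpha ✓
(zeta, epsilon): zeta after epsilon ✓
(zeta, kappa): zeta after kappa ✓
Count: 16.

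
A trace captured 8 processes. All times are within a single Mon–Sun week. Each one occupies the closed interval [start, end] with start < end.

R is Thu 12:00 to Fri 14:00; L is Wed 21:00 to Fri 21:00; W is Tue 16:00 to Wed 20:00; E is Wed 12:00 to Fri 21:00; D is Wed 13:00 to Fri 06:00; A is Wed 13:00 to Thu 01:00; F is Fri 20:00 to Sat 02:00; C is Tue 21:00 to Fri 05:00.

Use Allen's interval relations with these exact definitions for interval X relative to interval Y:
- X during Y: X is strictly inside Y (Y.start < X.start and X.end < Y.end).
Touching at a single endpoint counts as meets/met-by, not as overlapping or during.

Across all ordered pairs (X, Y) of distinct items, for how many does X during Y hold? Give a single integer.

Checking all 56 ordered pairs for relation 'during'; matching pairs in alphabetical order:
(A, C): A during C ✓
(A, E): A during E ✓
(D, E): D during E ✓
(R, E): R during E ✓
(R, L): R during L ✓
Count: 5.

5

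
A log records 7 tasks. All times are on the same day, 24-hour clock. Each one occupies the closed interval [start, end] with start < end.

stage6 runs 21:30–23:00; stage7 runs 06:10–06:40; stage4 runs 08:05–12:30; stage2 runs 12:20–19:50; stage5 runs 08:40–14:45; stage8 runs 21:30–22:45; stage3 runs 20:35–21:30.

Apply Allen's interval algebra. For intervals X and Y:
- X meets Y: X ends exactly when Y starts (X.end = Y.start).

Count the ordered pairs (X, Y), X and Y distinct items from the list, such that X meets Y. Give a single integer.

2

Checking all 42 ordered pairs for relation 'meets'; matching pairs in alphabetical order:
(stage3, stage6): stage3 meets stage6 ✓
(stage3, stage8): stage3 meets stage8 ✓
Count: 2.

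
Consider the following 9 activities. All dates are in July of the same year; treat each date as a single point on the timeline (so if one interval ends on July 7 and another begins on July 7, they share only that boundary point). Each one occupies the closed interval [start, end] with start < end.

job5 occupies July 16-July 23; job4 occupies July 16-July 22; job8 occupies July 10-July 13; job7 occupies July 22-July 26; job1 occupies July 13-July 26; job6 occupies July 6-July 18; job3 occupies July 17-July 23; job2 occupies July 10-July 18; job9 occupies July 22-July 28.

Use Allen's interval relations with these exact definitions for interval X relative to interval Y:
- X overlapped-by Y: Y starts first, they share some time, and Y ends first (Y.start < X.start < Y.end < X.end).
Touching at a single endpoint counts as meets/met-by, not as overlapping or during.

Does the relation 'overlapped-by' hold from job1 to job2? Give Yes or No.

Yes

job1 = [July 13, July 26], job2 = [July 10, July 18].
Actual relation of job1 to job2: overlapped-by.
Asked whether 'overlapped-by' holds → Yes.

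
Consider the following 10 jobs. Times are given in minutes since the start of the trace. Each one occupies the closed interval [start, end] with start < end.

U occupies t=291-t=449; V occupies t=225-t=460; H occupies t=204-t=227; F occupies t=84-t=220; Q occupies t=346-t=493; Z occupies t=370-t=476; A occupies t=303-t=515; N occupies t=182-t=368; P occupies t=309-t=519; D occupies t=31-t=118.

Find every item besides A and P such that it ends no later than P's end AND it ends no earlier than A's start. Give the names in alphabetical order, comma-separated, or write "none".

N, Q, U, V, Z

Conditions: its end is no later than P's end (X.end <= t=519) AND its end is no earlier than A's start (X.end >= t=303).
D: end t=118 <= t=519? ✓; end t=118 >= t=303? ✗ → no.
F: end t=220 <= t=519? ✓; end t=220 >= t=303? ✗ → no.
H: end t=227 <= t=519? ✓; end t=227 >= t=303? ✗ → no.
N: end t=368 <= t=519? ✓; end t=368 >= t=303? ✓ → yes.
Q: end t=493 <= t=519? ✓; end t=493 >= t=303? ✓ → yes.
U: end t=449 <= t=519? ✓; end t=449 >= t=303? ✓ → yes.
V: end t=460 <= t=519? ✓; end t=460 >= t=303? ✓ → yes.
Z: end t=476 <= t=519? ✓; end t=476 >= t=303? ✓ → yes.
Result: N, Q, U, V, Z.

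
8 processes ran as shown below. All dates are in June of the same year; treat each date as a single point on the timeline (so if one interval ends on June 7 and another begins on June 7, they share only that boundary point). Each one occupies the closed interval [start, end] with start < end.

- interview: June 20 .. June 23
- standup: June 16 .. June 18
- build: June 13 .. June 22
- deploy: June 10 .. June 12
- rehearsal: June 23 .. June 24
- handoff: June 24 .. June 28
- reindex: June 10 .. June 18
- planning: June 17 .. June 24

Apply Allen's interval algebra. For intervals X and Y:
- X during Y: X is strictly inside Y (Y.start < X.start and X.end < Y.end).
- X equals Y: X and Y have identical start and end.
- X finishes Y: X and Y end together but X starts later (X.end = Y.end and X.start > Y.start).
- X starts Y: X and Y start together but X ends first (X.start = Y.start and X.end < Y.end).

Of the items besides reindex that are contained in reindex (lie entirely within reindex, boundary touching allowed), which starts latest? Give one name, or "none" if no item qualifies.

Target reindex = [June 10, June 18].
build [June 13, June 22] → overlapped-by → excluded.
deploy [June 10, June 12] → starts → candidate.
handoff [June 24, June 28] → after → excluded.
interview [June 20, June 23] → after → excluded.
planning [June 17, June 24] → overlapped-by → excluded.
rehearsal [June 23, June 24] → after → excluded.
standup [June 16, June 18] → finishes → candidate.
Among candidates, latest start is June 16 → standup.

standup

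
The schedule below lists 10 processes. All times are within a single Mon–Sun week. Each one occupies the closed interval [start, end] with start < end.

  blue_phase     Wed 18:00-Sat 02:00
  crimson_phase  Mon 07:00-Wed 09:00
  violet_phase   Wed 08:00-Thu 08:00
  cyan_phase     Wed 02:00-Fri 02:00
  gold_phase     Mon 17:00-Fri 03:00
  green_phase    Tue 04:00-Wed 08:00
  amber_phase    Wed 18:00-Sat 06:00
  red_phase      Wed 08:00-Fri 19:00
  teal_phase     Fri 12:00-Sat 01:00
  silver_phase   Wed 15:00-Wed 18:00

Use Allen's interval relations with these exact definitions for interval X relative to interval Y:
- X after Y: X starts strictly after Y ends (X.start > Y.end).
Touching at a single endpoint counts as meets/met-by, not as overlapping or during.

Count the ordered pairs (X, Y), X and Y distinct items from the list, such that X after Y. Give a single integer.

12

Checking all 90 ordered pairs for relation 'after'; matching pairs in alphabetical order:
(amber_phase, crimson_phase): amber_phase after crimson_phase ✓
(amber_phase, green_phase): amber_phase after green_phase ✓
(blue_phase, crimson_phase): blue_phase after crimson_phase ✓
(blue_phase, green_phase): blue_phase after green_phase ✓
(silver_phase, crimson_phase): silver_phase after crimson_phase ✓
(silver_phase, green_phase): silver_phase after green_phase ✓
(teal_phase, crimson_phase): teal_phase after crimson_phase ✓
(teal_phase, cyan_phase): teal_phase after cyan_phase ✓
(teal_phase, gold_phase): teal_phase after gold_phase ✓
(teal_phase, green_phase): teal_phase after green_phase ✓
(teal_phase, silver_phase): teal_phase after silver_phase ✓
(teal_phase, violet_phase): teal_phase after violet_phase ✓
Count: 12.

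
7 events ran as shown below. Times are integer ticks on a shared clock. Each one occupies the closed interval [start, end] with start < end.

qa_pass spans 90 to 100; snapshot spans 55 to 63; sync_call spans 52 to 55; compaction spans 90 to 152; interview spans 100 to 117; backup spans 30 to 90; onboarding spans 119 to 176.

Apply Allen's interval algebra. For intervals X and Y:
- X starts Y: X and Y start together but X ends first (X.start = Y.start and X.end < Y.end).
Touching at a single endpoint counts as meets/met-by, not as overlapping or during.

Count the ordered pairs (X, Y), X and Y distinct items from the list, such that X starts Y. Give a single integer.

Checking all 42 ordered pairs for relation 'starts'; matching pairs in alphabetical order:
(qa_pass, compaction): qa_pass starts compaction ✓
Count: 1.

1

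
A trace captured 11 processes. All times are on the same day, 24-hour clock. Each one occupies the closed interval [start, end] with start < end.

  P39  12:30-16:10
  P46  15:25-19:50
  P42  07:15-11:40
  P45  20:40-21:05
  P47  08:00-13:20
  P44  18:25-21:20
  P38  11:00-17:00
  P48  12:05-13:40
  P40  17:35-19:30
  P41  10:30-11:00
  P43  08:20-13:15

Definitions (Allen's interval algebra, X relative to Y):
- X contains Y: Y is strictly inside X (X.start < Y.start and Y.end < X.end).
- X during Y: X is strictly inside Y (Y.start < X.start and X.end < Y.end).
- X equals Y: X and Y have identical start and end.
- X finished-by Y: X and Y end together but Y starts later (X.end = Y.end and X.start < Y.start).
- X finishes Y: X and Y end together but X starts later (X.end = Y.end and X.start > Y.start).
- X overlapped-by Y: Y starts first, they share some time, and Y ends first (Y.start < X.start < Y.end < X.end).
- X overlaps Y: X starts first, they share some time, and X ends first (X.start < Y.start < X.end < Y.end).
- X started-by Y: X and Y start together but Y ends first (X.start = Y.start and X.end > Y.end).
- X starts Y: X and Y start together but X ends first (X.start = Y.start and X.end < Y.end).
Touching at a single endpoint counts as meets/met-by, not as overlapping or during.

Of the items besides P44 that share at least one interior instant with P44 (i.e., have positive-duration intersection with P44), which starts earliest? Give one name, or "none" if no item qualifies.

Target P44 = [18:25, 21:20].
P38 [11:00, 17:00] → before → excluded.
P39 [12:30, 16:10] → before → excluded.
P40 [17:35, 19:30] → overlaps → candidate.
P41 [10:30, 11:00] → before → excluded.
P42 [07:15, 11:40] → before → excluded.
P43 [08:20, 13:15] → before → excluded.
P45 [20:40, 21:05] → during → candidate.
P46 [15:25, 19:50] → overlaps → candidate.
P47 [08:00, 13:20] → before → excluded.
P48 [12:05, 13:40] → before → excluded.
Among candidates, earliest start is 15:25 → P46.

P46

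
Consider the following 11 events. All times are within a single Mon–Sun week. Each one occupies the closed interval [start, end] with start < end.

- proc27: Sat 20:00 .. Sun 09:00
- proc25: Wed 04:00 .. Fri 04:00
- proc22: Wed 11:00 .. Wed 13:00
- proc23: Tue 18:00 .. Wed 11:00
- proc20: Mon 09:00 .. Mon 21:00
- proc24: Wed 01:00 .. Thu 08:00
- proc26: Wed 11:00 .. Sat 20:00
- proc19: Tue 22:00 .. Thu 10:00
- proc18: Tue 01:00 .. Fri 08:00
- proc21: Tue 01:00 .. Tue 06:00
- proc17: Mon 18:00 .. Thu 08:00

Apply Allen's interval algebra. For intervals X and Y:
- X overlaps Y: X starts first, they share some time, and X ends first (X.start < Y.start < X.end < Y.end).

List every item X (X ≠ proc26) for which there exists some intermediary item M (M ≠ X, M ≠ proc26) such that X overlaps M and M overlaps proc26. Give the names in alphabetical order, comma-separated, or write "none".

Target proc26 = [Wed 11:00, Sat 20:00].
Intermediaries M with M overlaps proc26: proc17, proc18, proc19, proc24, proc25.
Via proc17 — items with X overlaps proc17: proc20.
Via proc18 — items with X overlaps proc18: proc17.
Via proc19 — items with X overlaps proc19: proc17, proc23.
Via proc24 — items with X overlaps proc24: proc23.
Via proc25 — items with X overlaps proc25: proc17, proc19, proc23, proc24.
Union: proc17, proc19, proc20, proc23, proc24.

proc17, proc19, proc20, proc23, proc24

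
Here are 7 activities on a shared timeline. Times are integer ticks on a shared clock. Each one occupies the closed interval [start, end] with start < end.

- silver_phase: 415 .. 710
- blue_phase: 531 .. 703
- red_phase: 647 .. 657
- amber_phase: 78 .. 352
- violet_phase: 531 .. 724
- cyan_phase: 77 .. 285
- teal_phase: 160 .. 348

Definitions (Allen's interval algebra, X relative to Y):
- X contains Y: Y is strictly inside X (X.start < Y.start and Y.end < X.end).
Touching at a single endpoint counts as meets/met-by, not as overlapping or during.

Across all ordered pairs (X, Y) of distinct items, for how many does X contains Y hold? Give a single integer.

Checking all 42 ordered pairs for relation 'contains'; matching pairs in alphabetical order:
(amber_phase, teal_phase): amber_phase contains teal_phase ✓
(blue_phase, red_phase): blue_phase contains red_phase ✓
(silver_phase, blue_phase): silver_phase contains blue_phase ✓
(silver_phase, red_phase): silver_phase contains red_phase ✓
(violet_phase, red_phase): violet_phase contains red_phase ✓
Count: 5.

5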